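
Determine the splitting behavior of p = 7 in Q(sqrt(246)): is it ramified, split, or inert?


K = Q(sqrt(246)). Since d mod 4 = 2, disc(K) = 984.
Check p | disc: 984 mod 7 = 4.
p does not divide disc. Compute Legendre symbol (d/p):
1^((7-1)/2) mod 7 = 1
(d/p) = 1, so p splits: (p) = P*P' with e=1, f=1, g=2.
Therefore p is split.

split


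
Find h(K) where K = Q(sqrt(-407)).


K = Q(sqrt(-407)). d mod 4 = 1, so D = disc(K) = d = -407
h(K) equals the number of primitive reduced positive-definite forms (a, b, c) = a*x^2 + b*x*y + c*y^2 with b^2 - 4ac = D,
where reduced means |b| <= a <= c, with b >= 0 whenever |b| = a or a = c, and primitive means gcd(a, b, c) = 1.
Reduced forces 3a^2 <= |D| = 407, so 1 <= a <= 11; b must have the parity of D, and c = (b^2 - D)/(4a) must be an integer >= a.
Enumerate a = 1..11, b in [-a, a]:
  a=1: (1, 1, 102)  [1]
  a=2: (2, -1, 51), (2, 1, 51)  [2]
  a=3: (3, -1, 34), (3, 1, 34)  [2]
  a=4: (4, -3, 26), (4, 3, 26)  [2]
  a=5: none
  a=6: (6, -5, 18), (6, -1, 17), (6, 1, 17), (6, 5, 18)  [4]
  a=7: none
  a=8: (8, -3, 13), (8, 3, 13)  [2]
  a=9: (9, -5, 12), (9, 5, 12)  [2]
  a=10: none
  a=11: (11, 11, 12)  [1]
Total reduced forms: 1 + 2 + 2 + 2 + 4 + 2 + 2 + 1 = 16
h = 16

16


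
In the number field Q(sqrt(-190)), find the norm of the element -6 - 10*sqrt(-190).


N(a + b*sqrt(d)) = a^2 - d*b^2
= (-6)^2 - (-190)*(-10)^2
= 36 + 19000
= 19036

19036


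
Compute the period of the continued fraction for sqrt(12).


Run the CF algorithm for sqrt(12).
a_0 = floor(sqrt(12)) = 3; set m_0=0, q_0=1.
Recurrence: m' = q*a - m,  q' = (d - m'^2)/q,  a' = floor((a_0 + m')/q').
  step 1: m=3, q=3, a=2
  step 2: m=3, q=1, a=6
a_2 = 2*a_0 = 6, so the period closes here.
sqrt(12) = [3; 2, 6]
Period length = 2

2


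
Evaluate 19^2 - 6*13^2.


x^2 - d*y^2
= 19^2 - 6*13^2
= 361 - 1014
= -653

-653


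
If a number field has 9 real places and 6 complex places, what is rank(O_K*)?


By Dirichlet's unit theorem:
rank = r1 + r2 - 1
= 9 + 6 - 1
= 14

14


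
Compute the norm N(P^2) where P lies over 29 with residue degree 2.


N(P^a) = p^(a*f)
= 29^(2*2)
= 29^4
= 707281

707281


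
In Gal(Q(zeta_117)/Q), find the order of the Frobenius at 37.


The Frobenius at p in Gal(Q(zeta_n)/Q) = (Z/nZ)* is the class of p, so its order is ord_117(37), the smallest k >= 1 with 37^k = 1 mod 117.
n = 117 = 3^2 * 13, phi(117) = 72; the order divides phi(n).
Divisors of 72: 1, 2, 3, 4, 6, 8, 9, 12, 18, 24, 36, 72
Repeated squaring mod 117: 37^1 = 37, 37^2 = 82, 37^4 = 55, 37^8 = 100, 37^16 = 55, 37^32 = 100, 37^64 = 55
Test divisors in increasing order:
  k=1: 37^1 = 37 mod 117
  k=2: 37^2 = 82 mod 117
  k=3: 37^3 = 82 * 37 = 109 mod 117
  k=4: 37^4 = 55 mod 117
  k=6: 37^6 = 55 * 82 = 64 mod 117
  k=8: 37^8 = 100 mod 117
  k=9: 37^9 = 100 * 37 = 73 mod 117
  k=12: 37^12 = 100 * 55 = 1 mod 117  <- first divisor giving 1
Order = 12

12


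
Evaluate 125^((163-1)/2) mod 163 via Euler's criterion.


p = 163 is prime and the exponent is (p-1)/2 = 81, so by Euler's criterion 125^81 = (125/163) = +1 or -1 mod 163.
Compute by square-and-multiply:
  81 = 64 + 16 + 1 (binary 1010001)
  Repeated squaring mod 163: 125^1 = 125, 125^2 = 140, 125^4 = 40, 125^8 = 133, 125^16 = 85, 125^32 = 53, 125^64 = 38
  125^81 = 125^64 * 125^16 * 125^1 = 38 * 85 * 125 mod 163
    38 * 85 = 3230 = 133 mod 163
    133 * 125 = 16625 = 162 mod 163
  125^81 = 162 mod 163
Result 162 = p - 1 = -1 mod 163: 125 is a quadratic non-residue mod 163. As a residue in [0, p-1] the value is 162.
125^81 mod 163 = 162

162


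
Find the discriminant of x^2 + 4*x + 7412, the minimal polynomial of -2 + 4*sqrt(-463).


The element -2 + 4*sqrt(-463) has minimal polynomial:
x^2 + 4*x + 7412
Discriminant = (4)^2 - 4*(7412)
= 16 - 29648
= -29632

-29632


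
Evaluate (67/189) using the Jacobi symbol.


Compute (67/189) via quadratic reciprocity:
  reciprocity: (67/189) -> +(189/67)
  reduce: (55/67)
  reciprocity: (55/67) -> -(67/55)
  reduce: (12/55)
  pull out 2: (2/55) = +1  (since 55 mod 8 = 7)
  pull out 2: (2/55) = +1  (since 55 mod 8 = 7)
  reciprocity: (3/55) -> -(55/3)
  reduce: (1/3)
  (1/3) = 1
Product of signs = 1

1


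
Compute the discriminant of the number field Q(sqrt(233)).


For K = Q(sqrt(d)) with d squarefree: disc(K) = d if d = 1 mod 4, and disc(K) = 4d if d = 2 or 3 mod 4.
Here d = 233, and d mod 4 = 1.
d = 1 mod 4 (O_K = Z[(1+sqrt(d))/2]), so disc(K) = d = 233

233


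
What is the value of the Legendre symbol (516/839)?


p = 839 is prime, so compute (516/839) with the reciprocity algorithm (Jacobi-symbol steps: pull out 2s via (2/n), flip via reciprocity, reduce):
  pull out 2: (2/839) = +1  (since 839 mod 8 = 7)
  pull out 2: (2/839) = +1  (since 839 mod 8 = 7)
  reciprocity: (129/839) -> +(839/129)
  reduce: (65/129)
  reciprocity: (65/129) -> +(129/65)
  reduce: (64/65)
  pull out 2: (2/65) = +1  (since 65 mod 8 = 1)
  pull out 2: (2/65) = +1  (since 65 mod 8 = 1)
  pull out 2: (2/65) = +1  (since 65 mod 8 = 1)
  pull out 2: (2/65) = +1  (since 65 mod 8 = 1)
  pull out 2: (2/65) = +1  (since 65 mod 8 = 1)
  pull out 2: (2/65) = +1  (since 65 mod 8 = 1)
  (1/65) = 1
Product of signs = 1
(516/839) = 1

1


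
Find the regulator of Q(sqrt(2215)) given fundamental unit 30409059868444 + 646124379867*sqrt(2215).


epsilon = 30409059868444 + 646124379867*sqrt(2215)
= 6.0818e+13
R = ln(6.0818e+13)
= 31.7389

31.7389


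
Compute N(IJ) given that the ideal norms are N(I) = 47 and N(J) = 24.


N(IJ) = N(I) * N(J)
= 47 * 24
= 1128

1128


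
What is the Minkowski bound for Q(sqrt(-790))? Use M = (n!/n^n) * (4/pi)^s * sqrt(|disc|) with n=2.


d = -790, d mod 4 = 2, so disc(K) = 4d = -3160; |disc(K)| = 3160
Imaginary quadratic field, so n = 2, s = r2 = 1, r1 = 0
M = (n!/n^n) * (4/pi)^s * sqrt(|disc(K)|) = (2!/2^2) * (4/pi)^1 * sqrt(3160)
= 0.5 * 1.273240 * 56.213877
= 35.7869

35.7869


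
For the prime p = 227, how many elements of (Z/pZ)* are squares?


For prime p, the number of non-zero quadratic residues is (p-1)/2.
= (227-1)/2
= 113

113


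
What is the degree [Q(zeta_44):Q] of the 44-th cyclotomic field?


The degree equals Euler's totient phi(44).
44 = 2^2 * 11
phi(44) = 20

20


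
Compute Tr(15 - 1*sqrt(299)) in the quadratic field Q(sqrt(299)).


Tr(a + b*sqrt(d)) = (a + b*sqrt(d)) + (a - b*sqrt(d)) = 2a
= 2 * (15)
= 30

30


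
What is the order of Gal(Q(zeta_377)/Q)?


|Gal(Q(zeta_377)/Q)| = phi(377)
= 336

336


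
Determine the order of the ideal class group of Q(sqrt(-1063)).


K = Q(sqrt(-1063)). d mod 4 = 1, so D = disc(K) = d = -1063
h(K) equals the number of primitive reduced positive-definite forms (a, b, c) = a*x^2 + b*x*y + c*y^2 with b^2 - 4ac = D,
where reduced means |b| <= a <= c, with b >= 0 whenever |b| = a or a = c, and primitive means gcd(a, b, c) = 1.
Reduced forces 3a^2 <= |D| = 1063, so 1 <= a <= 18; b must have the parity of D, and c = (b^2 - D)/(4a) must be an integer >= a.
Enumerate a = 1..18, b in [-a, a]:
  a=1: (1, 1, 266)  [1]
  a=2: (2, -1, 133), (2, 1, 133)  [2]
  a=3: none
  a=4: (4, -3, 67), (4, 3, 67)  [2]
  a=5..6: none
  a=7: (7, -1, 38), (7, 1, 38)  [2]
  a=8: (8, -5, 34), (8, 5, 34)  [2]
  a=9..10: none
  a=11: (11, -9, 26), (11, 9, 26)  [2]
  a=12: none
  a=13: (13, -9, 22), (13, 9, 22)  [2]
  a=14: (14, -13, 22), (14, -1, 19), (14, 1, 19), (14, 13, 22)  [4]
  a=15: none
  a=16: (16, -5, 17), (16, 5, 17)  [2]
  a=17..18: none
Total reduced forms: 1 + 2 + 2 + 2 + 2 + 2 + 2 + 4 + 2 = 19
h = 19

19


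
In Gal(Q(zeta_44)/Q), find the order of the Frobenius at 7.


The Frobenius at p in Gal(Q(zeta_n)/Q) = (Z/nZ)* is the class of p, so its order is ord_44(7), the smallest k >= 1 with 7^k = 1 mod 44.
n = 44 = 2^2 * 11, phi(44) = 20; the order divides phi(n).
Divisors of 20: 1, 2, 4, 5, 10, 20
Repeated squaring mod 44: 7^1 = 7, 7^2 = 5, 7^4 = 25, 7^8 = 9, 7^16 = 37
Test divisors in increasing order:
  k=1: 7^1 = 7 mod 44
  k=2: 7^2 = 5 mod 44
  k=4: 7^4 = 25 mod 44
  k=5: 7^5 = 25 * 7 = 43 mod 44
  k=10: 7^10 = 9 * 5 = 1 mod 44  <- first divisor giving 1
Order = 10

10


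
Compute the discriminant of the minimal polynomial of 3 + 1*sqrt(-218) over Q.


The element 3 + 1*sqrt(-218) has minimal polynomial:
x^2 - 6*x + 227
Discriminant = (-6)^2 - 4*(227)
= 36 - 908
= -872

-872


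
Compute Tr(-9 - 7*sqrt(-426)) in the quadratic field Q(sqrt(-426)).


Tr(a + b*sqrt(d)) = (a + b*sqrt(d)) + (a - b*sqrt(d)) = 2a
= 2 * (-9)
= -18

-18


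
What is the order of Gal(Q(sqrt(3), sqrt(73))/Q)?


The 2 square roots of distinct primes are multiplicatively independent over Q,
so [K:Q] = 2^2 and Gal(K/Q) is isomorphic to (Z/2Z)^2.
|Gal| = 2^2 = 4

4


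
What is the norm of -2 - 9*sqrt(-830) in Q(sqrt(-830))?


N(a + b*sqrt(d)) = a^2 - d*b^2
= (-2)^2 - (-830)*(-9)^2
= 4 + 67230
= 67234

67234


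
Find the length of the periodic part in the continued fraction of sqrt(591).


Run the CF algorithm for sqrt(591).
a_0 = floor(sqrt(591)) = 24; set m_0=0, q_0=1.
Recurrence: m' = q*a - m,  q' = (d - m'^2)/q,  a' = floor((a_0 + m')/q').
  step 1: m=24, q=15, a=3
  step 2: m=21, q=10, a=4
  step 3: m=19, q=23, a=1
  step 4: m=4, q=25, a=1
  step 5: m=21, q=6, a=7
  step 6: m=21, q=25, a=1
  step 7: m=4, q=23, a=1
  step 8: m=19, q=10, a=4
  step 9: m=21, q=15, a=3
  step 10: m=24, q=1, a=48
a_10 = 2*a_0 = 48, so the period closes here.
sqrt(591) = [24; 3, 4, 1, 1, 7, 1, 1, 4, 3, 48]
Period length = 10

10


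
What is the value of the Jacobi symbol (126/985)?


Compute (126/985) via quadratic reciprocity:
  pull out 2: (2/985) = +1  (since 985 mod 8 = 1)
  reciprocity: (63/985) -> +(985/63)
  reduce: (40/63)
  pull out 2: (2/63) = +1  (since 63 mod 8 = 7)
  pull out 2: (2/63) = +1  (since 63 mod 8 = 7)
  pull out 2: (2/63) = +1  (since 63 mod 8 = 7)
  reciprocity: (5/63) -> +(63/5)
  reduce: (3/5)
  reciprocity: (3/5) -> +(5/3)
  reduce: (2/3)
  pull out 2: (2/3) = -1  (since 3 mod 8 = 3)
  (1/3) = 1
Product of signs = -1

-1


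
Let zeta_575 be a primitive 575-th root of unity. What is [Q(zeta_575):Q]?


The degree equals Euler's totient phi(575).
575 = 5^2 * 23
phi(575) = 440

440


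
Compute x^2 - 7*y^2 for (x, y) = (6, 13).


x^2 - d*y^2
= 6^2 - 7*13^2
= 36 - 1183
= -1147

-1147


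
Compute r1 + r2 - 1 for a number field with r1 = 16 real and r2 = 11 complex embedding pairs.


By Dirichlet's unit theorem:
rank = r1 + r2 - 1
= 16 + 11 - 1
= 26

26


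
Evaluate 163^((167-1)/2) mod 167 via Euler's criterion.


p = 167 is prime and the exponent is (p-1)/2 = 83, so by Euler's criterion 163^83 = (163/167) = +1 or -1 mod 167.
Compute by square-and-multiply:
  83 = 64 + 16 + 2 + 1 (binary 1010011)
  Repeated squaring mod 167: 163^1 = 163, 163^2 = 16, 163^4 = 89, 163^8 = 72, 163^16 = 7, 163^32 = 49, 163^64 = 63
  163^83 = 163^64 * 163^16 * 163^2 * 163^1 = 63 * 7 * 16 * 163 mod 167
    63 * 7 = 441 = 107 mod 167
    107 * 16 = 1712 = 42 mod 167
    42 * 163 = 6846 = 166 mod 167
  163^83 = 166 mod 167
Result 166 = p - 1 = -1 mod 167: 163 is a quadratic non-residue mod 167. As a residue in [0, p-1] the value is 166.
163^83 mod 167 = 166

166


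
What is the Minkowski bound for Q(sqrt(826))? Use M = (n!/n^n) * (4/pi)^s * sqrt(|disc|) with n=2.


d = 826, d mod 4 = 2, so disc(K) = 4d = 3304; |disc(K)| = 3304
Real quadratic field, so n = 2, s = r2 = 0, r1 = 2
M = (n!/n^n) * (4/pi)^s * sqrt(|disc(K)|) = (2!/2^2) * (4/pi)^0 * sqrt(3304)
= 0.5 * 1.000000 * 57.480431
= 28.7402

28.7402


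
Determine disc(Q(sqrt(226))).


For K = Q(sqrt(d)) with d squarefree: disc(K) = d if d = 1 mod 4, and disc(K) = 4d if d = 2 or 3 mod 4.
Here d = 226, and d mod 4 = 2.
d = 2 mod 4, not 1 (O_K = Z[sqrt(d)]), so disc(K) = 4d = 4 * (226) = 904

904


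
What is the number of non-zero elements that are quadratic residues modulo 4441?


For prime p, the number of non-zero quadratic residues is (p-1)/2.
= (4441-1)/2
= 2220

2220


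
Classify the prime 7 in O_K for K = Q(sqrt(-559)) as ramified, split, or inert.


K = Q(sqrt(-559)). Since d mod 4 = 1, disc(K) = -559.
Check p | disc: -559 mod 7 = 1.
p does not divide disc. Compute Legendre symbol (d/p):
1^((7-1)/2) mod 7 = 1
(d/p) = 1, so p splits: (p) = P*P' with e=1, f=1, g=2.
Therefore p is split.

split


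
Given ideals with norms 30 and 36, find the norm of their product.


N(IJ) = N(I) * N(J)
= 30 * 36
= 1080

1080


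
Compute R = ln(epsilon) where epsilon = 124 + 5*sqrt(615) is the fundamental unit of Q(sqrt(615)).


epsilon = 124 + 5*sqrt(615)
= 247.9960
R = ln(247.9960)
= 5.5134

5.5134


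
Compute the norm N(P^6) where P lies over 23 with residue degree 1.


N(P^a) = p^(a*f)
= 23^(6*1)
= 23^6
= 148035889

148035889


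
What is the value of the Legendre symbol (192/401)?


p = 401 is prime, so compute (192/401) with the reciprocity algorithm (Jacobi-symbol steps: pull out 2s via (2/n), flip via reciprocity, reduce):
  pull out 2: (2/401) = +1  (since 401 mod 8 = 1)
  pull out 2: (2/401) = +1  (since 401 mod 8 = 1)
  pull out 2: (2/401) = +1  (since 401 mod 8 = 1)
  pull out 2: (2/401) = +1  (since 401 mod 8 = 1)
  pull out 2: (2/401) = +1  (since 401 mod 8 = 1)
  pull out 2: (2/401) = +1  (since 401 mod 8 = 1)
  reciprocity: (3/401) -> +(401/3)
  reduce: (2/3)
  pull out 2: (2/3) = -1  (since 3 mod 8 = 3)
  (1/3) = 1
Product of signs = -1
(192/401) = -1

-1


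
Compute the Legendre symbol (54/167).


p = 167 is prime, so compute (54/167) with the reciprocity algorithm (Jacobi-symbol steps: pull out 2s via (2/n), flip via reciprocity, reduce):
  pull out 2: (2/167) = +1  (since 167 mod 8 = 7)
  reciprocity: (27/167) -> -(167/27)
  reduce: (5/27)
  reciprocity: (5/27) -> +(27/5)
  reduce: (2/5)
  pull out 2: (2/5) = -1  (since 5 mod 8 = 5)
  (1/5) = 1
Product of signs = 1
(54/167) = 1

1


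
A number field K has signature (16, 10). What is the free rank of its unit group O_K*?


By Dirichlet's unit theorem:
rank = r1 + r2 - 1
= 16 + 10 - 1
= 25

25


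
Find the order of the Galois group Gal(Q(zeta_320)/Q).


|Gal(Q(zeta_320)/Q)| = phi(320)
= 128

128


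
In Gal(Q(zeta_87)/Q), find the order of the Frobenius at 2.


The Frobenius at p in Gal(Q(zeta_n)/Q) = (Z/nZ)* is the class of p, so its order is ord_87(2), the smallest k >= 1 with 2^k = 1 mod 87.
n = 87 = 3 * 29, phi(87) = 56; the order divides phi(n).
Divisors of 56: 1, 2, 4, 7, 8, 14, 28, 56
Repeated squaring mod 87: 2^1 = 2, 2^2 = 4, 2^4 = 16, 2^8 = 82, 2^16 = 25, 2^32 = 16
Test divisors in increasing order:
  k=1: 2^1 = 2 mod 87
  k=2: 2^2 = 4 mod 87
  k=4: 2^4 = 16 mod 87
  k=7: 2^7 = 16 * 4 * 2 = 41 mod 87
  k=8: 2^8 = 82 mod 87
  k=14: 2^14 = 82 * 16 * 4 = 28 mod 87
  k=28: 2^28 = 25 * 82 * 16 = 1 mod 87  <- first divisor giving 1
Order = 28

28


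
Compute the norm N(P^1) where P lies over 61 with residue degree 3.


N(P^a) = p^(a*f)
= 61^(1*3)
= 61^3
= 226981

226981


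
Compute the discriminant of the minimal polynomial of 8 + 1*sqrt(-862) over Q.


The element 8 + 1*sqrt(-862) has minimal polynomial:
x^2 - 16*x + 926
Discriminant = (-16)^2 - 4*(926)
= 256 - 3704
= -3448

-3448


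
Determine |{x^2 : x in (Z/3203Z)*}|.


For prime p, the number of non-zero quadratic residues is (p-1)/2.
= (3203-1)/2
= 1601

1601


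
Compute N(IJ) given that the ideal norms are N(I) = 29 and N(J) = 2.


N(IJ) = N(I) * N(J)
= 29 * 2
= 58

58


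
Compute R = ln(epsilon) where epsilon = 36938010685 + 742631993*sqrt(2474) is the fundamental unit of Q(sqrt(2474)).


epsilon = 36938010685 + 742631993*sqrt(2474)
= 7.3876e+10
R = ln(7.3876e+10)
= 25.0257

25.0257


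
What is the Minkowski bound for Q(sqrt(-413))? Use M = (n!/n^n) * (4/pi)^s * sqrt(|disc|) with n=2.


d = -413, d mod 4 = 3, so disc(K) = 4d = -1652; |disc(K)| = 1652
Imaginary quadratic field, so n = 2, s = r2 = 1, r1 = 0
M = (n!/n^n) * (4/pi)^s * sqrt(|disc(K)|) = (2!/2^2) * (4/pi)^1 * sqrt(1652)
= 0.5 * 1.273240 * 40.644803
= 25.8753

25.8753


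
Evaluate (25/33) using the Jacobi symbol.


Compute (25/33) via quadratic reciprocity:
  reciprocity: (25/33) -> +(33/25)
  reduce: (8/25)
  pull out 2: (2/25) = +1  (since 25 mod 8 = 1)
  pull out 2: (2/25) = +1  (since 25 mod 8 = 1)
  pull out 2: (2/25) = +1  (since 25 mod 8 = 1)
  (1/25) = 1
Product of signs = 1

1


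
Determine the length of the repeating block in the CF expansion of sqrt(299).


Run the CF algorithm for sqrt(299).
a_0 = floor(sqrt(299)) = 17; set m_0=0, q_0=1.
Recurrence: m' = q*a - m,  q' = (d - m'^2)/q,  a' = floor((a_0 + m')/q').
  step 1: m=17, q=10, a=3
  step 2: m=13, q=13, a=2
  step 3: m=13, q=10, a=3
  step 4: m=17, q=1, a=34
a_4 = 2*a_0 = 34, so the period closes here.
sqrt(299) = [17; 3, 2, 3, 34]
Period length = 4

4


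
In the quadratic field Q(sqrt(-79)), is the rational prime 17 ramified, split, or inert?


K = Q(sqrt(-79)). Since d mod 4 = 1, disc(K) = -79.
Check p | disc: -79 mod 17 = 6.
p does not divide disc. Compute Legendre symbol (d/p):
6^((17-1)/2) mod 17 = -1
(d/p) = -1, so p is inert: (p) stays prime with e=1, f=2, g=1.
Therefore p is inert.

inert


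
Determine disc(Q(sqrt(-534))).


For K = Q(sqrt(d)) with d squarefree: disc(K) = d if d = 1 mod 4, and disc(K) = 4d if d = 2 or 3 mod 4.
Here d = -534, and d mod 4 = 2.
d = 2 mod 4, not 1 (O_K = Z[sqrt(d)]), so disc(K) = 4d = 4 * (-534) = -2136

-2136


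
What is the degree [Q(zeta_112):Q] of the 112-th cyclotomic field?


The degree equals Euler's totient phi(112).
112 = 2^4 * 7
phi(112) = 48

48


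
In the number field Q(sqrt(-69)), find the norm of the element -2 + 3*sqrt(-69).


N(a + b*sqrt(d)) = a^2 - d*b^2
= (-2)^2 - (-69)*(3)^2
= 4 + 621
= 625

625


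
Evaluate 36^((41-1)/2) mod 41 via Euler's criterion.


p = 41 is prime and the exponent is (p-1)/2 = 20, so by Euler's criterion 36^20 = (36/41) = +1 or -1 mod 41.
Compute by square-and-multiply:
  20 = 16 + 4 (binary 10100)
  Repeated squaring mod 41: 36^1 = 36, 36^2 = 25, 36^4 = 10, 36^8 = 18, 36^16 = 37
  36^20 = 36^16 * 36^4 = 37 * 10 mod 41
    37 * 10 = 370 = 1 mod 41
  36^20 = 1 mod 41
Result 1: 36 is a quadratic residue mod 41.
36^20 mod 41 = 1

1


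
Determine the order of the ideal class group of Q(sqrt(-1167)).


K = Q(sqrt(-1167)). d mod 4 = 1, so D = disc(K) = d = -1167
h(K) equals the number of primitive reduced positive-definite forms (a, b, c) = a*x^2 + b*x*y + c*y^2 with b^2 - 4ac = D,
where reduced means |b| <= a <= c, with b >= 0 whenever |b| = a or a = c, and primitive means gcd(a, b, c) = 1.
Reduced forces 3a^2 <= |D| = 1167, so 1 <= a <= 19; b must have the parity of D, and c = (b^2 - D)/(4a) must be an integer >= a.
Enumerate a = 1..19, b in [-a, a]:
  a=1: (1, 1, 292)  [1]
  a=2: (2, -1, 146), (2, 1, 146)  [2]
  a=3: (3, 3, 98)  [1]
  a=4: (4, -1, 73), (4, 1, 73)  [2]
  a=5: none
  a=6: (6, -3, 49), (6, 3, 49)  [2]
  a=7: (7, -3, 42), (7, 3, 42)  [2]
  a=8: (8, -7, 38), (8, 7, 38)  [2]
  a=9..11: none
  a=12: (12, -9, 26), (12, 9, 26)  [2]
  a=13: (13, -9, 24), (13, 9, 24)  [2]
  a=14: (14, -11, 23), (14, -3, 21), (14, 3, 21), (14, 11, 23)  [4]
  a=15: none
  a=16: (16, -7, 19), (16, 7, 19)  [2]
  a=17..19: none
Total reduced forms: 1 + 2 + 1 + 2 + 2 + 2 + 2 + 2 + 2 + 4 + 2 = 22
h = 22

22


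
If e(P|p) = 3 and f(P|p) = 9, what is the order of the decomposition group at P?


|D_P| = e * f
= 3 * 9
= 27

27


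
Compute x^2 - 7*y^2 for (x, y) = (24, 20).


x^2 - d*y^2
= 24^2 - 7*20^2
= 576 - 2800
= -2224

-2224


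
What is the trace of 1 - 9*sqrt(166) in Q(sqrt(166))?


Tr(a + b*sqrt(d)) = (a + b*sqrt(d)) + (a - b*sqrt(d)) = 2a
= 2 * (1)
= 2

2


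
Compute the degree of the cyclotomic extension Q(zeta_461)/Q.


The degree equals Euler's totient phi(461).
461 = 461
phi(461) = 460

460


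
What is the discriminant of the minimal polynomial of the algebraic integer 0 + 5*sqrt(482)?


The element 0 + 5*sqrt(482) has minimal polynomial:
x^2 + 0*x - 12050
Discriminant = (0)^2 - 4*(-12050)
= 0 + 48200
= 48200

48200


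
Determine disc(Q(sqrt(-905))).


For K = Q(sqrt(d)) with d squarefree: disc(K) = d if d = 1 mod 4, and disc(K) = 4d if d = 2 or 3 mod 4.
Here d = -905, and d mod 4 = 3.
d = 3 mod 4, not 1 (O_K = Z[sqrt(d)]), so disc(K) = 4d = 4 * (-905) = -3620

-3620


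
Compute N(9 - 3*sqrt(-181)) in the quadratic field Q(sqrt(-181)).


N(a + b*sqrt(d)) = a^2 - d*b^2
= (9)^2 - (-181)*(-3)^2
= 81 + 1629
= 1710

1710


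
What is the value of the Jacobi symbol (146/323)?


Compute (146/323) via quadratic reciprocity:
  pull out 2: (2/323) = -1  (since 323 mod 8 = 3)
  reciprocity: (73/323) -> +(323/73)
  reduce: (31/73)
  reciprocity: (31/73) -> +(73/31)
  reduce: (11/31)
  reciprocity: (11/31) -> -(31/11)
  reduce: (9/11)
  reciprocity: (9/11) -> +(11/9)
  reduce: (2/9)
  pull out 2: (2/9) = +1  (since 9 mod 8 = 1)
  (1/9) = 1
Product of signs = 1

1


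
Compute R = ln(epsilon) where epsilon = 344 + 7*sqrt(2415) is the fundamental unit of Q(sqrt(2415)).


epsilon = 344 + 7*sqrt(2415)
= 687.9985
R = ln(687.9985)
= 6.5338

6.5338


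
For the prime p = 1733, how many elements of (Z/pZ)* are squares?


For prime p, the number of non-zero quadratic residues is (p-1)/2.
= (1733-1)/2
= 866

866


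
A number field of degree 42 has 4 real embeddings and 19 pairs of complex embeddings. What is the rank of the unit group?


By Dirichlet's unit theorem:
rank = r1 + r2 - 1
= 4 + 19 - 1
= 22

22


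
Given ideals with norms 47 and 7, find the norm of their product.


N(IJ) = N(I) * N(J)
= 47 * 7
= 329

329


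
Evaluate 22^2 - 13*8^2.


x^2 - d*y^2
= 22^2 - 13*8^2
= 484 - 832
= -348

-348


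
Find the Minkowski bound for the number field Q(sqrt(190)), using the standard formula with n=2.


d = 190, d mod 4 = 2, so disc(K) = 4d = 760; |disc(K)| = 760
Real quadratic field, so n = 2, s = r2 = 0, r1 = 2
M = (n!/n^n) * (4/pi)^s * sqrt(|disc(K)|) = (2!/2^2) * (4/pi)^0 * sqrt(760)
= 0.5 * 1.000000 * 27.568098
= 13.7840

13.7840


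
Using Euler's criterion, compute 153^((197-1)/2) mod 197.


p = 197 is prime and the exponent is (p-1)/2 = 98, so by Euler's criterion 153^98 = (153/197) = +1 or -1 mod 197.
Compute by square-and-multiply:
  98 = 64 + 32 + 2 (binary 1100010)
  Repeated squaring mod 197: 153^1 = 153, 153^2 = 163, 153^4 = 171, 153^8 = 85, 153^16 = 133, 153^32 = 156, 153^64 = 105
  153^98 = 153^64 * 153^32 * 153^2 = 105 * 156 * 163 mod 197
    105 * 156 = 16380 = 29 mod 197
    29 * 163 = 4727 = 196 mod 197
  153^98 = 196 mod 197
Result 196 = p - 1 = -1 mod 197: 153 is a quadratic non-residue mod 197. As a residue in [0, p-1] the value is 196.
153^98 mod 197 = 196

196


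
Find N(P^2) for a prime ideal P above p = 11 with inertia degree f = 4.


N(P^a) = p^(a*f)
= 11^(2*4)
= 11^8
= 214358881

214358881


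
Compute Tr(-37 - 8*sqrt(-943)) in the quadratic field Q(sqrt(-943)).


Tr(a + b*sqrt(d)) = (a + b*sqrt(d)) + (a - b*sqrt(d)) = 2a
= 2 * (-37)
= -74

-74


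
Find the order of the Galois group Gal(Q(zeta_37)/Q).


|Gal(Q(zeta_37)/Q)| = phi(37)
= 36

36


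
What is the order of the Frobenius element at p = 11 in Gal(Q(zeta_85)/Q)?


The Frobenius at p in Gal(Q(zeta_n)/Q) = (Z/nZ)* is the class of p, so its order is ord_85(11), the smallest k >= 1 with 11^k = 1 mod 85.
n = 85 = 5 * 17, phi(85) = 64; the order divides phi(n).
Divisors of 64: 1, 2, 4, 8, 16, 32, 64
Repeated squaring mod 85: 11^1 = 11, 11^2 = 36, 11^4 = 21, 11^8 = 16, 11^16 = 1, 11^32 = 1, 11^64 = 1
Test divisors in increasing order:
  k=1: 11^1 = 11 mod 85
  k=2: 11^2 = 36 mod 85
  k=4: 11^4 = 21 mod 85
  k=8: 11^8 = 16 mod 85
  k=16: 11^16 = 1 mod 85  <- first divisor giving 1
Order = 16

16


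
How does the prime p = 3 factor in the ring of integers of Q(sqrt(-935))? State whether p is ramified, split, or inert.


K = Q(sqrt(-935)). Since d mod 4 = 1, disc(K) = -935.
Check p | disc: -935 mod 3 = 1.
p does not divide disc. Compute Legendre symbol (d/p):
1^((3-1)/2) mod 3 = 1
(d/p) = 1, so p splits: (p) = P*P' with e=1, f=1, g=2.
Therefore p is split.

split


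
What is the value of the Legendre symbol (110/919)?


p = 919 is prime, so compute (110/919) with the reciprocity algorithm (Jacobi-symbol steps: pull out 2s via (2/n), flip via reciprocity, reduce):
  pull out 2: (2/919) = +1  (since 919 mod 8 = 7)
  reciprocity: (55/919) -> -(919/55)
  reduce: (39/55)
  reciprocity: (39/55) -> -(55/39)
  reduce: (16/39)
  pull out 2: (2/39) = +1  (since 39 mod 8 = 7)
  pull out 2: (2/39) = +1  (since 39 mod 8 = 7)
  pull out 2: (2/39) = +1  (since 39 mod 8 = 7)
  pull out 2: (2/39) = +1  (since 39 mod 8 = 7)
  (1/39) = 1
Product of signs = 1
(110/919) = 1

1


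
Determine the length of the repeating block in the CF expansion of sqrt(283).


Run the CF algorithm for sqrt(283).
a_0 = floor(sqrt(283)) = 16; set m_0=0, q_0=1.
Recurrence: m' = q*a - m,  q' = (d - m'^2)/q,  a' = floor((a_0 + m')/q').
  step 1: m=16, q=27, a=1
  step 2: m=11, q=6, a=4
  step 3: m=13, q=19, a=1
  step 4: m=6, q=13, a=1
  step 5: m=7, q=18, a=1
  step 6: m=11, q=9, a=3
  step 7: m=16, q=3, a=10
  step 8: m=14, q=29, a=1
  step 9: m=15, q=2, a=15
  step 10: m=15, q=29, a=1
  step 11: m=14, q=3, a=10
  step 12: m=16, q=9, a=3
  step 13: m=11, q=18, a=1
  step 14: m=7, q=13, a=1
  step 15: m=6, q=19, a=1
  step 16: m=13, q=6, a=4
  step 17: m=11, q=27, a=1
  step 18: m=16, q=1, a=32
a_18 = 2*a_0 = 32, so the period closes here.
sqrt(283) = [16; 1, 4, 1, 1, 1, 3, 10, 1, 15, 1, 10, 3, 1, 1, 1, 4, 1, 32]
Period length = 18

18


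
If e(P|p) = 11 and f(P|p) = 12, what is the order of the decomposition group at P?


|D_P| = e * f
= 11 * 12
= 132

132


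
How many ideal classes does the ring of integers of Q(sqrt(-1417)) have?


K = Q(sqrt(-1417)). d mod 4 = 3, so D = disc(K) = 4d = -5668
h(K) equals the number of primitive reduced positive-definite forms (a, b, c) = a*x^2 + b*x*y + c*y^2 with b^2 - 4ac = D,
where reduced means |b| <= a <= c, with b >= 0 whenever |b| = a or a = c, and primitive means gcd(a, b, c) = 1.
Reduced forces 3a^2 <= |D| = 5668, so 1 <= a <= 43; b must have the parity of D, and c = (b^2 - D)/(4a) must be an integer >= a.
Enumerate a = 1..43, b in [-a, a]:
  a=1: (1, 0, 1417)  [1]
  a=2: (2, 2, 709)  [1]
  a=3..6: none
  a=7: (7, -4, 203), (7, 4, 203)  [2]
  a=8..12: none
  a=13: (13, 0, 109)  [1]
  a=14: (14, -10, 103), (14, 10, 103)  [2]
  a=15..22: none
  a=23: (23, -6, 62), (23, 6, 62)  [2]
  a=24..25: none
  a=26: (26, 26, 61)  [1]
  a=27..28: none
  a=29: (29, -4, 49), (29, 4, 49)  [2]
  a=30: none
  a=31: (31, -6, 46), (31, 6, 46)  [2]
  a=32..36: none
  a=37: (37, -20, 41), (37, 20, 41)  [2]
  a=38..43: none
Total reduced forms: 1 + 1 + 2 + 1 + 2 + 2 + 1 + 2 + 2 + 2 = 16
h = 16

16


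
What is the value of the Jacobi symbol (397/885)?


Compute (397/885) via quadratic reciprocity:
  reciprocity: (397/885) -> +(885/397)
  reduce: (91/397)
  reciprocity: (91/397) -> +(397/91)
  reduce: (33/91)
  reciprocity: (33/91) -> +(91/33)
  reduce: (25/33)
  reciprocity: (25/33) -> +(33/25)
  reduce: (8/25)
  pull out 2: (2/25) = +1  (since 25 mod 8 = 1)
  pull out 2: (2/25) = +1  (since 25 mod 8 = 1)
  pull out 2: (2/25) = +1  (since 25 mod 8 = 1)
  (1/25) = 1
Product of signs = 1

1


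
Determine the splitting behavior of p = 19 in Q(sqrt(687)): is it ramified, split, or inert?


K = Q(sqrt(687)). Since d mod 4 = 3, disc(K) = 2748.
Check p | disc: 2748 mod 19 = 12.
p does not divide disc. Compute Legendre symbol (d/p):
3^((19-1)/2) mod 19 = -1
(d/p) = -1, so p is inert: (p) stays prime with e=1, f=2, g=1.
Therefore p is inert.

inert


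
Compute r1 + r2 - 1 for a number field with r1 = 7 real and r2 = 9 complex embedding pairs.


By Dirichlet's unit theorem:
rank = r1 + r2 - 1
= 7 + 9 - 1
= 15

15


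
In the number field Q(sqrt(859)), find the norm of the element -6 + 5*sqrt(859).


N(a + b*sqrt(d)) = a^2 - d*b^2
= (-6)^2 - (859)*(5)^2
= 36 - 21475
= -21439

-21439


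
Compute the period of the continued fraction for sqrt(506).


Run the CF algorithm for sqrt(506).
a_0 = floor(sqrt(506)) = 22; set m_0=0, q_0=1.
Recurrence: m' = q*a - m,  q' = (d - m'^2)/q,  a' = floor((a_0 + m')/q').
  step 1: m=22, q=22, a=2
  step 2: m=22, q=1, a=44
a_2 = 2*a_0 = 44, so the period closes here.
sqrt(506) = [22; 2, 44]
Period length = 2

2


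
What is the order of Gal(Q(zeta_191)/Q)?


|Gal(Q(zeta_191)/Q)| = phi(191)
= 190

190


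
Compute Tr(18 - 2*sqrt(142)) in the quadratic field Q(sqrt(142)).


Tr(a + b*sqrt(d)) = (a + b*sqrt(d)) + (a - b*sqrt(d)) = 2a
= 2 * (18)
= 36

36


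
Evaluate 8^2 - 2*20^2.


x^2 - d*y^2
= 8^2 - 2*20^2
= 64 - 800
= -736

-736


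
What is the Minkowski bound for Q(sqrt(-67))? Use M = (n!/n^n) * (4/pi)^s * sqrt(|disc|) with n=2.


d = -67, d mod 4 = 1, so disc(K) = d = -67; |disc(K)| = 67
Imaginary quadratic field, so n = 2, s = r2 = 1, r1 = 0
M = (n!/n^n) * (4/pi)^s * sqrt(|disc(K)|) = (2!/2^2) * (4/pi)^1 * sqrt(67)
= 0.5 * 1.273240 * 8.185353
= 5.2110

5.2110


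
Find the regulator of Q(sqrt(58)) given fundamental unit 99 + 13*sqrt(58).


epsilon = 99 + 13*sqrt(58)
= 198.0051
R = ln(198.0051)
= 5.2883

5.2883


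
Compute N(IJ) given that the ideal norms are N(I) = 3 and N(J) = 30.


N(IJ) = N(I) * N(J)
= 3 * 30
= 90

90


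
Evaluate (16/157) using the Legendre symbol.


p = 157 is prime, so compute (16/157) with the reciprocity algorithm (Jacobi-symbol steps: pull out 2s via (2/n), flip via reciprocity, reduce):
  pull out 2: (2/157) = -1  (since 157 mod 8 = 5)
  pull out 2: (2/157) = -1  (since 157 mod 8 = 5)
  pull out 2: (2/157) = -1  (since 157 mod 8 = 5)
  pull out 2: (2/157) = -1  (since 157 mod 8 = 5)
  (1/157) = 1
Product of signs = 1
(16/157) = 1

1


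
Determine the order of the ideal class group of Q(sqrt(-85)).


K = Q(sqrt(-85)). d mod 4 = 3, so D = disc(K) = 4d = -340
h(K) equals the number of primitive reduced positive-definite forms (a, b, c) = a*x^2 + b*x*y + c*y^2 with b^2 - 4ac = D,
where reduced means |b| <= a <= c, with b >= 0 whenever |b| = a or a = c, and primitive means gcd(a, b, c) = 1.
Reduced forces 3a^2 <= |D| = 340, so 1 <= a <= 10; b must have the parity of D, and c = (b^2 - D)/(4a) must be an integer >= a.
Enumerate a = 1..10, b in [-a, a]:
  a=1: (1, 0, 85)  [1]
  a=2: (2, 2, 43)  [1]
  a=3..4: none
  a=5: (5, 0, 17)  [1]
  a=6..9: none
  a=10: (10, 10, 11)  [1]
Total reduced forms: 1 + 1 + 1 + 1 = 4
h = 4

4


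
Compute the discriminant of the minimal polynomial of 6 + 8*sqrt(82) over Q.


The element 6 + 8*sqrt(82) has minimal polynomial:
x^2 - 12*x - 5212
Discriminant = (-12)^2 - 4*(-5212)
= 144 + 20848
= 20992

20992


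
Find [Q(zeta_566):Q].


The degree equals Euler's totient phi(566).
566 = 2 * 283
phi(566) = 282

282


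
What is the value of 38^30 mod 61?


p = 61 is prime and the exponent is (p-1)/2 = 30, so by Euler's criterion 38^30 = (38/61) = +1 or -1 mod 61.
Compute by square-and-multiply:
  30 = 16 + 8 + 4 + 2 (binary 11110)
  Repeated squaring mod 61: 38^1 = 38, 38^2 = 41, 38^4 = 34, 38^8 = 58, 38^16 = 9
  38^30 = 38^16 * 38^8 * 38^4 * 38^2 = 9 * 58 * 34 * 41 mod 61
    9 * 58 = 522 = 34 mod 61
    34 * 34 = 1156 = 58 mod 61
    58 * 41 = 2378 = 60 mod 61
  38^30 = 60 mod 61
Result 60 = p - 1 = -1 mod 61: 38 is a quadratic non-residue mod 61. As a residue in [0, p-1] the value is 60.
38^30 mod 61 = 60

60


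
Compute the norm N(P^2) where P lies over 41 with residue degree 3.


N(P^a) = p^(a*f)
= 41^(2*3)
= 41^6
= 4750104241

4750104241


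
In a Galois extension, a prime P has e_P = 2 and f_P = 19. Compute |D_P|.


|D_P| = e * f
= 2 * 19
= 38

38


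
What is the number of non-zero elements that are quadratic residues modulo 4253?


For prime p, the number of non-zero quadratic residues is (p-1)/2.
= (4253-1)/2
= 2126

2126


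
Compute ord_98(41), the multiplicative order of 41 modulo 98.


We want ord_98(41), the smallest k >= 1 with 41^k = 1 mod 98.
n = 98 = 2 * 7^2, phi(98) = 42; the order divides phi(n).
Divisors of 42: 1, 2, 3, 6, 7, 14, 21, 42
Repeated squaring mod 98: 41^1 = 41, 41^2 = 15, 41^4 = 29, 41^8 = 57, 41^16 = 15, 41^32 = 29
Test divisors in increasing order:
  k=1: 41^1 = 41 mod 98
  k=2: 41^2 = 15 mod 98
  k=3: 41^3 = 15 * 41 = 27 mod 98
  k=6: 41^6 = 29 * 15 = 43 mod 98
  k=7: 41^7 = 29 * 15 * 41 = 97 mod 98
  k=14: 41^14 = 57 * 29 * 15 = 1 mod 98  <- first divisor giving 1
Order = 14

14


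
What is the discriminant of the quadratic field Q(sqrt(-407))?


For K = Q(sqrt(d)) with d squarefree: disc(K) = d if d = 1 mod 4, and disc(K) = 4d if d = 2 or 3 mod 4.
Here d = -407, and d mod 4 = 1.
d = 1 mod 4 (O_K = Z[(1+sqrt(d))/2]), so disc(K) = d = -407

-407


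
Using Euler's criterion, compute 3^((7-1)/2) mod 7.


p = 7 is prime and the exponent is (p-1)/2 = 3, so by Euler's criterion 3^3 = (3/7) = +1 or -1 mod 7.
Compute by square-and-multiply:
  3 = 2 + 1 (binary 11)
  Repeated squaring mod 7: 3^1 = 3, 3^2 = 2
  3^3 = 3^2 * 3^1 = 2 * 3 mod 7
    2 * 3 = 6 = 6 mod 7
  3^3 = 6 mod 7
Result 6 = p - 1 = -1 mod 7: 3 is a quadratic non-residue mod 7. As a residue in [0, p-1] the value is 6.
3^3 mod 7 = 6

6


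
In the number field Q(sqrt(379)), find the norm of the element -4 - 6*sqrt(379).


N(a + b*sqrt(d)) = a^2 - d*b^2
= (-4)^2 - (379)*(-6)^2
= 16 - 13644
= -13628

-13628


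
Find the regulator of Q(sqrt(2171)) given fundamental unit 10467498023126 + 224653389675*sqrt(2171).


epsilon = 10467498023126 + 224653389675*sqrt(2171)
= 2.0935e+13
R = ln(2.0935e+13)
= 30.6724

30.6724


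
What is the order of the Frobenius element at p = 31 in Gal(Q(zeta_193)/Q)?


The Frobenius at p in Gal(Q(zeta_n)/Q) = (Z/nZ)* is the class of p, so its order is ord_193(31), the smallest k >= 1 with 31^k = 1 mod 193.
n = 193 = 193, phi(193) = 192; the order divides phi(n).
Divisors of 192: 1, 2, 3, 4, 6, 8, 12, 16, 24, 32, 48, 64, 96, 192
Repeated squaring mod 193: 31^1 = 31, 31^2 = 189, 31^4 = 16, 31^8 = 63, 31^16 = 109, 31^32 = 108, 31^64 = 84, 31^128 = 108
Test divisors in increasing order:
  k=1: 31^1 = 31 mod 193
  k=2: 31^2 = 189 mod 193
  k=3: 31^3 = 189 * 31 = 69 mod 193
  k=4: 31^4 = 16 mod 193
  k=6: 31^6 = 16 * 189 = 129 mod 193
  k=8: 31^8 = 63 mod 193
  k=12: 31^12 = 63 * 16 = 43 mod 193
  k=16: 31^16 = 109 mod 193
  k=24: 31^24 = 109 * 63 = 112 mod 193
  k=32: 31^32 = 108 mod 193
  k=48: 31^48 = 108 * 109 = 192 mod 193
  k=64: 31^64 = 84 mod 193
  k=96: 31^96 = 84 * 108 = 1 mod 193  <- first divisor giving 1
Order = 96

96


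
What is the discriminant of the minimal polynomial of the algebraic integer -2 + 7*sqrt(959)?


The element -2 + 7*sqrt(959) has minimal polynomial:
x^2 + 4*x - 46987
Discriminant = (4)^2 - 4*(-46987)
= 16 + 187948
= 187964

187964


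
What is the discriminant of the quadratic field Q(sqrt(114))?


For K = Q(sqrt(d)) with d squarefree: disc(K) = d if d = 1 mod 4, and disc(K) = 4d if d = 2 or 3 mod 4.
Here d = 114, and d mod 4 = 2.
d = 2 mod 4, not 1 (O_K = Z[sqrt(d)]), so disc(K) = 4d = 4 * (114) = 456

456


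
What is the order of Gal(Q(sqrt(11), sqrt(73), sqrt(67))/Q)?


The 3 square roots of distinct primes are multiplicatively independent over Q,
so [K:Q] = 2^3 and Gal(K/Q) is isomorphic to (Z/2Z)^3.
|Gal| = 2^3 = 8

8


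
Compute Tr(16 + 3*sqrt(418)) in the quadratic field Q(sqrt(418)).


Tr(a + b*sqrt(d)) = (a + b*sqrt(d)) + (a - b*sqrt(d)) = 2a
= 2 * (16)
= 32

32


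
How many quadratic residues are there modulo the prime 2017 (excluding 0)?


For prime p, the number of non-zero quadratic residues is (p-1)/2.
= (2017-1)/2
= 1008

1008


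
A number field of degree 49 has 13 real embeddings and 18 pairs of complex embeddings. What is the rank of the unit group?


By Dirichlet's unit theorem:
rank = r1 + r2 - 1
= 13 + 18 - 1
= 30

30


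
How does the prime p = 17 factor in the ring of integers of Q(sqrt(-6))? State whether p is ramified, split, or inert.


K = Q(sqrt(-6)). Since d mod 4 = 2, disc(K) = -24.
Check p | disc: -24 mod 17 = 10.
p does not divide disc. Compute Legendre symbol (d/p):
11^((17-1)/2) mod 17 = -1
(d/p) = -1, so p is inert: (p) stays prime with e=1, f=2, g=1.
Therefore p is inert.

inert


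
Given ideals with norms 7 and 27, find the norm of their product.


N(IJ) = N(I) * N(J)
= 7 * 27
= 189

189


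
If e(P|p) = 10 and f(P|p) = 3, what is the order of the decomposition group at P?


|D_P| = e * f
= 10 * 3
= 30

30


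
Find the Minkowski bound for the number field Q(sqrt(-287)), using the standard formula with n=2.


d = -287, d mod 4 = 1, so disc(K) = d = -287; |disc(K)| = 287
Imaginary quadratic field, so n = 2, s = r2 = 1, r1 = 0
M = (n!/n^n) * (4/pi)^s * sqrt(|disc(K)|) = (2!/2^2) * (4/pi)^1 * sqrt(287)
= 0.5 * 1.273240 * 16.941074
= 10.7850

10.7850


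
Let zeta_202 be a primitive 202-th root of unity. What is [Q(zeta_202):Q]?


The degree equals Euler's totient phi(202).
202 = 2 * 101
phi(202) = 100

100


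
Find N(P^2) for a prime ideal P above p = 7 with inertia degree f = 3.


N(P^a) = p^(a*f)
= 7^(2*3)
= 7^6
= 117649

117649


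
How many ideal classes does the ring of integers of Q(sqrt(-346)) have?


K = Q(sqrt(-346)). d mod 4 = 2, so D = disc(K) = 4d = -1384
h(K) equals the number of primitive reduced positive-definite forms (a, b, c) = a*x^2 + b*x*y + c*y^2 with b^2 - 4ac = D,
where reduced means |b| <= a <= c, with b >= 0 whenever |b| = a or a = c, and primitive means gcd(a, b, c) = 1.
Reduced forces 3a^2 <= |D| = 1384, so 1 <= a <= 21; b must have the parity of D, and c = (b^2 - D)/(4a) must be an integer >= a.
Enumerate a = 1..21, b in [-a, a]:
  a=1: (1, 0, 346)  [1]
  a=2: (2, 0, 173)  [1]
  a=3..4: none
  a=5: (5, -4, 70), (5, 4, 70)  [2]
  a=6: none
  a=7: (7, -4, 50), (7, 4, 50)  [2]
  a=8..9: none
  a=10: (10, -4, 35), (10, 4, 35)  [2]
  a=11..13: none
  a=14: (14, -4, 25), (14, 4, 25)  [2]
  a=15..21: none
Total reduced forms: 1 + 1 + 2 + 2 + 2 + 2 = 10
h = 10

10


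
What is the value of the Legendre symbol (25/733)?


p = 733 is prime, so compute (25/733) with the reciprocity algorithm (Jacobi-symbol steps: pull out 2s via (2/n), flip via reciprocity, reduce):
  reciprocity: (25/733) -> +(733/25)
  reduce: (8/25)
  pull out 2: (2/25) = +1  (since 25 mod 8 = 1)
  pull out 2: (2/25) = +1  (since 25 mod 8 = 1)
  pull out 2: (2/25) = +1  (since 25 mod 8 = 1)
  (1/25) = 1
Product of signs = 1
(25/733) = 1

1


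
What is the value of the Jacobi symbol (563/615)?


Compute (563/615) via quadratic reciprocity:
  reciprocity: (563/615) -> -(615/563)
  reduce: (52/563)
  pull out 2: (2/563) = -1  (since 563 mod 8 = 3)
  pull out 2: (2/563) = -1  (since 563 mod 8 = 3)
  reciprocity: (13/563) -> +(563/13)
  reduce: (4/13)
  pull out 2: (2/13) = -1  (since 13 mod 8 = 5)
  pull out 2: (2/13) = -1  (since 13 mod 8 = 5)
  (1/13) = 1
Product of signs = -1

-1


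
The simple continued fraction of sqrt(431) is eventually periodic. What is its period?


Run the CF algorithm for sqrt(431).
a_0 = floor(sqrt(431)) = 20; set m_0=0, q_0=1.
Recurrence: m' = q*a - m,  q' = (d - m'^2)/q,  a' = floor((a_0 + m')/q').
  step 1: m=20, q=31, a=1
  step 2: m=11, q=10, a=3
  step 3: m=19, q=7, a=5
  step 4: m=16, q=25, a=1
  step 5: m=9, q=14, a=2
  step 6: m=19, q=5, a=7
  step 7: m=16, q=35, a=1
  step 8: m=19, q=2, a=19
  step 9: m=19, q=35, a=1
  step 10: m=16, q=5, a=7
  step 11: m=19, q=14, a=2
  step 12: m=9, q=25, a=1
  step 13: m=16, q=7, a=5
  step 14: m=19, q=10, a=3
  step 15: m=11, q=31, a=1
  step 16: m=20, q=1, a=40
a_16 = 2*a_0 = 40, so the period closes here.
sqrt(431) = [20; 1, 3, 5, 1, 2, 7, 1, 19, 1, 7, 2, 1, 5, 3, 1, 40]
Period length = 16

16


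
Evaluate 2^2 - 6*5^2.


x^2 - d*y^2
= 2^2 - 6*5^2
= 4 - 150
= -146

-146


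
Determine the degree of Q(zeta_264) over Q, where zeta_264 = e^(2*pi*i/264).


The degree equals Euler's totient phi(264).
264 = 2^3 * 3 * 11
phi(264) = 80

80
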